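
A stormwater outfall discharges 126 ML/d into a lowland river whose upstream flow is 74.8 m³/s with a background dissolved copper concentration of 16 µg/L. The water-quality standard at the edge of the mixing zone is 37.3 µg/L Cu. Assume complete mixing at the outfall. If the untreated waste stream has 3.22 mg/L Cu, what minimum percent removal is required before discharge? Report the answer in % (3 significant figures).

64.9 %

126 ML/d = 1.458 m³/s.
16 µg/L = 0.016 mg/L.
37.3 µg/L = 0.0373 mg/L.
Mass balance: 0.0373·76.26 = 1.458·Cₑ + 74.8·0.016.
Cₑ = (2.844 − 1.197) / 1.458 = 1.13 mg/L.
Required removal = 1 − 1.13/3.22 = 64.91 %.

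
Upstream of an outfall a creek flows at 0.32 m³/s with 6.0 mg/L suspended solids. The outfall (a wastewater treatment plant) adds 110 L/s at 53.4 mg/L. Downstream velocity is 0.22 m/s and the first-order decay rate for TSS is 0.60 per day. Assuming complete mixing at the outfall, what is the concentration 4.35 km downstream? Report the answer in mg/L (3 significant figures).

110 L/s = 0.11 m³/s.
After complete mixing, C₀ = (0.11·53.4 + 0.32·6) / 0.43 = 18.13 mg/L.
Travel time t = 4350 m / 0.22 m/s = 1.977e+04 s = 0.2289 d.
C = 18.13·exp(−0.60·0.2289) = 18.13·0.8717 = 15.8 mg/L.

15.8 mg/L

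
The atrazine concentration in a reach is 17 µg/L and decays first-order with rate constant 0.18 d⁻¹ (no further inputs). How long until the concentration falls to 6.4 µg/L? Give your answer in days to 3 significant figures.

5.43 d

t = ln(C₀/C)/k = ln(17/6.4)/0.18 = 0.9769/0.18 = 5.427 d.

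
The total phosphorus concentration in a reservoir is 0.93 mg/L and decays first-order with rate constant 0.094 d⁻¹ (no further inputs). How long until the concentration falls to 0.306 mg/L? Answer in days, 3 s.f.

t = ln(C₀/C)/k = ln(0.93/0.306)/0.094 = 1.112/0.094 = 11.83 d.

11.8 d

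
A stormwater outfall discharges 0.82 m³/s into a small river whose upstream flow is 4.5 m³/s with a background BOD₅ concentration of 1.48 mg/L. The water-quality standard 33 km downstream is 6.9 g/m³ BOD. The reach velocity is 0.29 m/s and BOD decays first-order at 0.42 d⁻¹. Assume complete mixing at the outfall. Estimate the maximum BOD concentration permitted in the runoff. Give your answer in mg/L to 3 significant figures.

69.7 mg/L

Travel time to the compliance point: t = 3.3e+04/0.29 = 1.138e+05 s = 1.317 d; decay factor exp(−0.42·1.317) = 0.5751.
So the concentration just after mixing may be at most 6.9/0.5751 = 12 mg/L.
Mass balance: 12·5.32 = 0.82·Cₑ + 4.5·1.48.
Cₑ = (63.83 − 6.66) / 0.82 = 69.71 mg/L.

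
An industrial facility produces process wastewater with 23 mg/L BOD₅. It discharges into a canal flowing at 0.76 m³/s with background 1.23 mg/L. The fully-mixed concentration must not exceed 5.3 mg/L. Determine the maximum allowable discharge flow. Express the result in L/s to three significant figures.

175 L/s

Mass balance at complete mixing: C_std·(Q_w + Q_r) = Q_w·C_e + Q_r·C_b.
Rearranging, Q_w = Q_r·(C_std − C_b)/(C_e − C_std) = 0.76·(5.3 − 1.23) / (23 − 5.3) = 0.1748 m³/s.
= 174.8 L/s.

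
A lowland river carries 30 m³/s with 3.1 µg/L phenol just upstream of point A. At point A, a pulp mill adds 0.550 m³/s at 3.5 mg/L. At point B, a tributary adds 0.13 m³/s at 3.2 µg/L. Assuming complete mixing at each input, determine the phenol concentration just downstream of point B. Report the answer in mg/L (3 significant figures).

3.1 µg/L = 0.0031 mg/L.
After input A: C = (30·0.0031 + 0.55·3.5) / 30.55 = 0.06606 mg/L.
3.2 µg/L = 0.0032 mg/L.
After input B: C = (30.55·0.06606 + 0.13·0.0032) / 30.68 = 0.06579 mg/L.

0.0658 mg/L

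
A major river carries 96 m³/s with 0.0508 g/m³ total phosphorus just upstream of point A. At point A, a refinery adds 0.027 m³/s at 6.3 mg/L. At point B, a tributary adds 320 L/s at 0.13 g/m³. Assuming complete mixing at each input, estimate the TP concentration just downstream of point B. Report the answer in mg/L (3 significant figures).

0.0528 mg/L

After input A: C = (96·0.0508 + 0.027·6.3) / 96.03 = 0.05256 mg/L.
320 L/s = 0.32 m³/s.
After input B: C = (96.03·0.05256 + 0.32·0.13) / 96.35 = 0.05281 mg/L.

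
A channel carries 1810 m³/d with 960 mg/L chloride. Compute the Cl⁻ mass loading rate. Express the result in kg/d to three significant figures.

1740 kg/d

1810 m³/d = 0.02095 m³/s.
Mass flux = Q·C = 0.02095 m³/s × 960 g/m³ = 20.11 g/s.
= 20.11 g/s × 86.4 = 1738 kg/d.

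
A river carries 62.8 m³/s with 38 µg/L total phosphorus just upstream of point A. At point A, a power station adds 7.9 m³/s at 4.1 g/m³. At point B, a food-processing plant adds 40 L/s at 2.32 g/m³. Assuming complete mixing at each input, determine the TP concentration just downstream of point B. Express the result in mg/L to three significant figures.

0.493 mg/L

38 µg/L = 0.038 mg/L.
After input A: C = (62.8·0.038 + 7.9·4.1) / 70.7 = 0.4919 mg/L.
40 L/s = 0.04 m³/s.
After input B: C = (70.7·0.4919 + 0.04·2.32) / 70.74 = 0.4929 mg/L.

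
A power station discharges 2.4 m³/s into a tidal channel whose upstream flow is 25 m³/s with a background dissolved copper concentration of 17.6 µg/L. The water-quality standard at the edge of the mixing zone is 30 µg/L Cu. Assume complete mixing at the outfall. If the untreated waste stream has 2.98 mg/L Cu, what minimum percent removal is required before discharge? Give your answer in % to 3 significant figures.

17.6 µg/L = 0.0176 mg/L.
30 µg/L = 0.03 mg/L.
Mass balance: 0.03·27.4 = 2.4·Cₑ + 25·0.0176.
Cₑ = (0.822 − 0.44) / 2.4 = 0.1592 mg/L.
Required removal = 1 − 0.1592/2.98 = 94.66 %.

94.7 %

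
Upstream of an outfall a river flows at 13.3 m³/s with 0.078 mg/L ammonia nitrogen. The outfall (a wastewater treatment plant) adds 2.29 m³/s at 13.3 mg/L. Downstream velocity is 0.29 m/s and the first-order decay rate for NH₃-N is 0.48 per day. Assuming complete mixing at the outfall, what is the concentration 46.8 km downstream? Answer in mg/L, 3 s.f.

0.824 mg/L

After complete mixing, C₀ = (2.29·13.3 + 13.3·0.078) / 15.59 = 2.02 mg/L.
Travel time t = 4.68e+04 m / 0.29 m/s = 1.614e+05 s = 1.868 d.
C = 2.02·exp(−0.48·1.868) = 2.02·0.408 = 0.8242 mg/L.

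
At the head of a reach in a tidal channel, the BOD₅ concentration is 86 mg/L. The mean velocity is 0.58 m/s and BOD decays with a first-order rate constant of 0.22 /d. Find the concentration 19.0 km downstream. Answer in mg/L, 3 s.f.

79.1 mg/L

Travel time t = 19.0 km / 0.58 m/s = 1.9e+04/0.58 = 3.276e+04 s = 0.3792 d.
First-order decay: C = 86·exp(−0.22·0.3792) = 86·0.92 = 79.12 mg/L.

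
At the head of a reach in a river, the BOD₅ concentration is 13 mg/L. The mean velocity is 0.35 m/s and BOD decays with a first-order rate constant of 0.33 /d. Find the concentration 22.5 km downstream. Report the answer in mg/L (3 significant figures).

Travel time t = 22.5 km / 0.35 m/s = 2.25e+04/0.35 = 6.429e+04 s = 0.744 d.
First-order decay: C = 13·exp(−0.33·0.744) = 13·0.7823 = 10.17 mg/L.

10.2 mg/L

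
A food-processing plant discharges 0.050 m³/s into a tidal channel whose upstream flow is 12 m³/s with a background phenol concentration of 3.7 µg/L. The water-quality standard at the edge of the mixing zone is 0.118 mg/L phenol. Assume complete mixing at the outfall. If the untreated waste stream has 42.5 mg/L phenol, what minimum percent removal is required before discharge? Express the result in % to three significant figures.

3.7 µg/L = 0.0037 mg/L.
Mass balance: 0.118·12.05 = 0.05·Cₑ + 12·0.0037.
Cₑ = (1.422 − 0.0444) / 0.05 = 27.55 mg/L.
Required removal = 1 − 27.55/42.5 = 35.18 %.

35.2 %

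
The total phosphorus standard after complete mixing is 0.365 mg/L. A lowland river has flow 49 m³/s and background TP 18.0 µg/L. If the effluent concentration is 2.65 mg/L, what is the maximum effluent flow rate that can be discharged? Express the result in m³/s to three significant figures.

18.0 µg/L = 0.018 mg/L.
Mass balance at complete mixing: C_std·(Q_w + Q_r) = Q_w·C_e + Q_r·C_b.
Rearranging, Q_w = Q_r·(C_std − C_b)/(C_e − C_std) = 49·(0.365 − 0.018) / (2.65 − 0.365) = 7.441 m³/s.

7.44 m³/s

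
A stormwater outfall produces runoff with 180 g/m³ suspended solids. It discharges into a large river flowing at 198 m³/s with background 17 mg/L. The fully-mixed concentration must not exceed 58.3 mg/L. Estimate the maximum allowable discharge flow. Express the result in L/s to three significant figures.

67200 L/s

Mass balance at complete mixing: C_std·(Q_w + Q_r) = Q_w·C_e + Q_r·C_b.
Rearranging, Q_w = Q_r·(C_std − C_b)/(C_e − C_std) = 198·(58.3 − 17) / (180 − 58.3) = 67.19 m³/s.
= 6.719e+04 L/s.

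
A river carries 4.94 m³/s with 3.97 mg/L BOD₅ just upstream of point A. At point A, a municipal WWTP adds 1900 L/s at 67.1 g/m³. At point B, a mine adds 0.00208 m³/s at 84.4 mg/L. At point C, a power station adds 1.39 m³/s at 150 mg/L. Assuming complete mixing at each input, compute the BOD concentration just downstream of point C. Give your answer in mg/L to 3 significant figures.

43.2 mg/L

1900 L/s = 1.9 m³/s.
After input A: C = (4.94·3.97 + 1.9·67.1) / 6.84 = 21.51 mg/L.
After input B: C = (6.84·21.51 + 0.00208·84.4) / 6.842 = 21.53 mg/L.
After input C: C = (6.842·21.53 + 1.39·150) / 8.232 = 43.22 mg/L.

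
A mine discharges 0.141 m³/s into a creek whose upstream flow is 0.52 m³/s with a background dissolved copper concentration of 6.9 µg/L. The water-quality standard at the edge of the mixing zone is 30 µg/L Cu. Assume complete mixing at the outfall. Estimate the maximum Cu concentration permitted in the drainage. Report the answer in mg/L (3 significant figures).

6.9 µg/L = 0.0069 mg/L.
30 µg/L = 0.03 mg/L.
Mass balance: 0.03·0.661 = 0.141·Cₑ + 0.52·0.0069.
Cₑ = (0.01983 − 0.003588) / 0.141 = 0.1152 mg/L.

0.115 mg/L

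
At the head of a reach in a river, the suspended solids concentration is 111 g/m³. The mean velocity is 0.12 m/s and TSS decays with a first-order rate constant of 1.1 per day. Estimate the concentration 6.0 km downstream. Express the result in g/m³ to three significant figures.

Travel time t = 6.0 km / 0.12 m/s = 6000/0.12 = 5e+04 s = 0.5787 d.
First-order decay: C = 111·exp(−1.1·0.5787) = 111·0.5291 = 58.73 g/m³.

58.7 g/m³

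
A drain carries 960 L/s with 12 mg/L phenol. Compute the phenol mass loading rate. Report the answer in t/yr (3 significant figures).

364 t/yr

960 L/s = 0.96 m³/s.
Mass flux = Q·C = 0.96 m³/s × 12 g/m³ = 11.52 g/s.
= 11.52 g/s × 31.56 = 363.5 t/yr.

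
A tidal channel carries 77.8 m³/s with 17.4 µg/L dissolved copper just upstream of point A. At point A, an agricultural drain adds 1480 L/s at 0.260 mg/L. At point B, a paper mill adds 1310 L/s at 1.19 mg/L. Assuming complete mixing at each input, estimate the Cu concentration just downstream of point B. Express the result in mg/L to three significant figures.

17.4 µg/L = 0.0174 mg/L.
1480 L/s = 1.48 m³/s.
After input A: C = (77.8·0.0174 + 1.48·0.26) / 79.28 = 0.02193 mg/L.
1310 L/s = 1.31 m³/s.
After input B: C = (79.28·0.02193 + 1.31·1.19) / 80.59 = 0.04092 mg/L.

0.0409 mg/L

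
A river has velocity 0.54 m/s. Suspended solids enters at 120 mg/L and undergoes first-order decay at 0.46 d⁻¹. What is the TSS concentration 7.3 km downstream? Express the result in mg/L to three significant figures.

Travel time t = 7.3 km / 0.54 m/s = 7300/0.54 = 1.352e+04 s = 0.1565 d.
First-order decay: C = 120·exp(−0.46·0.1565) = 120·0.9306 = 111.7 mg/L.

112 mg/L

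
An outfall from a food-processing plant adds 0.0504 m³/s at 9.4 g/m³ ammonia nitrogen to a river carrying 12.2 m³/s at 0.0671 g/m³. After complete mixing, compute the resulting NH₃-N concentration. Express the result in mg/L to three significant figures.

By mass balance at complete mixing, C = (0.0504·9.4 + 12.2·0.0671) / (0.0504 + 12.2) = 1.292/12.25 = 0.1055 mg/L.

0.105 mg/L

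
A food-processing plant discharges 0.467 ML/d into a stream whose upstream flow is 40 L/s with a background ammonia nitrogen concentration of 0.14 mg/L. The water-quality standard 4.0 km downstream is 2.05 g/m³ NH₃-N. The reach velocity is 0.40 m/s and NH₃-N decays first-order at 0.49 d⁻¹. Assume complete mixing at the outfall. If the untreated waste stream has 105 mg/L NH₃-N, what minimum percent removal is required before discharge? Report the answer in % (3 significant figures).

83.6 %

0.467 ML/d = 0.005405 m³/s.
40 L/s = 0.04 m³/s.
Travel time to the compliance point: t = 4000/0.40 = 1e+04 s = 0.1157 d; decay factor exp(−0.49·0.1157) = 0.9449.
So the concentration just after mixing may be at most 2.05/0.9449 = 2.17 mg/L.
Mass balance: 2.17·0.04541 = 0.005405·Cₑ + 0.04·0.14.
Cₑ = (0.09851 − 0.0056) / 0.005405 = 17.19 mg/L.
Required removal = 1 − 17.19/105 = 83.63 %.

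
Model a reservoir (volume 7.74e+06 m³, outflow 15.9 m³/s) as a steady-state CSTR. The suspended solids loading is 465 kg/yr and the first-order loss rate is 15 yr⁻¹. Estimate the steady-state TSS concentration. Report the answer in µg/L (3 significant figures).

0.753 µg/L

Outflow Q = 15.9 m³/s × 3.156e+07 s/yr = 5.018e+08 m³/yr.
Steady-state CSTR mass balance: W = Q·C + k·V·C, so C = W/(Q + kV).
Q + kV = 5.018e+08 + 15·7.74e+06 = 6.179e+08 m³/yr.
C = 465/6.179e+08 = 7.526e-07 kg/m³ = 0.0007526 mg/L = 0.7526 µg/L.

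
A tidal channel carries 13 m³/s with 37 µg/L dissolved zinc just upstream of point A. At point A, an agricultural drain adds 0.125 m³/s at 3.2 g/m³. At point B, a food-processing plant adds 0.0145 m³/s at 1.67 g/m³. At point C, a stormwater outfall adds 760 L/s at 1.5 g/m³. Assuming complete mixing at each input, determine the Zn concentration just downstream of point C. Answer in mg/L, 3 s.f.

0.147 mg/L

37 µg/L = 0.037 mg/L.
After input A: C = (13·0.037 + 0.125·3.2) / 13.12 = 0.06712 mg/L.
After input B: C = (13.12·0.06712 + 0.0145·1.67) / 13.14 = 0.06889 mg/L.
760 L/s = 0.76 m³/s.
After input C: C = (13.14·0.06889 + 0.76·1.5) / 13.9 = 0.1471 mg/L.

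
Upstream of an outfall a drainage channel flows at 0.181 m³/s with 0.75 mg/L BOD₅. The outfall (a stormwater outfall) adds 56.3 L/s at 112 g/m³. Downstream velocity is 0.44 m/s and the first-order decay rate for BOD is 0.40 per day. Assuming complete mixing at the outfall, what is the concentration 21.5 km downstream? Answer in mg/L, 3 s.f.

21.6 mg/L

56.3 L/s = 0.0563 m³/s.
After complete mixing, C₀ = (0.0563·112 + 0.181·0.75) / 0.2373 = 27.14 mg/L.
Travel time t = 2.15e+04 m / 0.44 m/s = 4.886e+04 s = 0.5656 d.
C = 27.14·exp(−0.40·0.5656) = 27.14·0.7975 = 21.65 mg/L.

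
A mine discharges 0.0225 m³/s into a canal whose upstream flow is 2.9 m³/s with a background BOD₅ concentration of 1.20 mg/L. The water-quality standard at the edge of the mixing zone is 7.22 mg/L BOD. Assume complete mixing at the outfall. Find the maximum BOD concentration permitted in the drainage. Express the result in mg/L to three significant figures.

Mass balance: 7.22·2.922 = 0.0225·Cₑ + 2.9·1.2.
Cₑ = (21.1 − 3.48) / 0.0225 = 783.1 mg/L.

783 mg/L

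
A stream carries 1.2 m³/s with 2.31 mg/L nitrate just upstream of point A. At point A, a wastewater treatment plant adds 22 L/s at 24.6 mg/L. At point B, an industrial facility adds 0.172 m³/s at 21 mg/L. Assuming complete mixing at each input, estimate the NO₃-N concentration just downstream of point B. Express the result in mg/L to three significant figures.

4.97 mg/L

22 L/s = 0.022 m³/s.
After input A: C = (1.2·2.31 + 0.022·24.6) / 1.222 = 2.711 mg/L.
After input B: C = (1.222·2.711 + 0.172·21) / 1.394 = 4.968 mg/L.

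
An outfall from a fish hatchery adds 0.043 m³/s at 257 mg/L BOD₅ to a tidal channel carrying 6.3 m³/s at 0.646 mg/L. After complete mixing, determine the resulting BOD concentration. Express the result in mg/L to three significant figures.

Flow-weighted mixing gives C = (0.043·257 + 6.3·0.646) / (0.043 + 6.3) = 15.12/6.343 = 2.384 mg/L.

2.38 mg/L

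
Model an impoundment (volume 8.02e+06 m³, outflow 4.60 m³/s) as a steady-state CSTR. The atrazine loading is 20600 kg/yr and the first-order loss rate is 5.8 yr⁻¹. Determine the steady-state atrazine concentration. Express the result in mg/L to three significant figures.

0.107 mg/L

Outflow Q = 4.60 m³/s × 3.156e+07 s/yr = 1.452e+08 m³/yr.
Steady-state CSTR mass balance: W = Q·C + k·V·C, so C = W/(Q + kV).
Q + kV = 1.452e+08 + 5.8·8.02e+06 = 1.917e+08 m³/yr.
C = 20600/1.917e+08 = 0.0001075 kg/m³ = 0.1075 mg/L.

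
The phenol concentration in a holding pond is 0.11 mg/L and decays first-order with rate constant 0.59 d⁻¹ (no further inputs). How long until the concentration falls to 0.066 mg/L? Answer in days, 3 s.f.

t = ln(C₀/C)/k = ln(0.11/0.066)/0.59 = 0.5108/0.59 = 0.8658 d.

0.866 d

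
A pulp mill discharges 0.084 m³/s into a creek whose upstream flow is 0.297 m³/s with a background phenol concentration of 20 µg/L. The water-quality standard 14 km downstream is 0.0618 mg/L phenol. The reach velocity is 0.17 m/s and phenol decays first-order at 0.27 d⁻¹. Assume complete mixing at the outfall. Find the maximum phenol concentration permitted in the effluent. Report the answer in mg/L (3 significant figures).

0.292 mg/L

20 µg/L = 0.02 mg/L.
Travel time to the compliance point: t = 1.4e+04/0.17 = 8.235e+04 s = 0.9532 d; decay factor exp(−0.27·0.9532) = 0.7731.
So the concentration just after mixing may be at most 0.0618/0.7731 = 0.07994 mg/L.
Mass balance: 0.07994·0.381 = 0.084·Cₑ + 0.297·0.02.
Cₑ = (0.03046 − 0.00594) / 0.084 = 0.2919 mg/L.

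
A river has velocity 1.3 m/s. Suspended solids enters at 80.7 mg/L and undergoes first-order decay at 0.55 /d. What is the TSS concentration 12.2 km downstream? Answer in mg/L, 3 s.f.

76.0 mg/L

Travel time t = 12.2 km / 1.3 m/s = 1.22e+04/1.3 = 9385 s = 0.1086 d.
First-order decay: C = 80.7·exp(−0.55·0.1086) = 80.7·0.942 = 76.02 mg/L.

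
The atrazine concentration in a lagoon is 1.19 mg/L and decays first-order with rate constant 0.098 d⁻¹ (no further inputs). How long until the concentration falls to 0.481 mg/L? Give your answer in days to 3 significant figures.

t = ln(C₀/C)/k = ln(1.19/0.481)/0.098 = 0.9058/0.098 = 9.243 d.

9.24 d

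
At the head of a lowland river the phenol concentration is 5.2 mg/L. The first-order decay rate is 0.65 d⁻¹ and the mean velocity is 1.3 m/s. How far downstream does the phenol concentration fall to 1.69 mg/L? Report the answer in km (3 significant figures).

From C = C₀·e^(−kt), t = ln(C₀/C)/k = ln(5.2/1.69)/0.65 = 1.124/0.65 = 1.729 d.
Distance = v·t = 1.3 m/s × 1.494e+05 s = 1.942e+05 m = 194.2 km.

194 km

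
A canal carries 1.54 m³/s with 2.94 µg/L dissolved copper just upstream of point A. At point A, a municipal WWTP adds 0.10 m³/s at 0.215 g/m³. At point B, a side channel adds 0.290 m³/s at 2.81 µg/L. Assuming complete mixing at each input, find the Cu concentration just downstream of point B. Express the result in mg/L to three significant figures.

2.94 µg/L = 0.00294 mg/L.
After input A: C = (1.54·0.00294 + 0.1·0.215) / 1.64 = 0.01587 mg/L.
2.81 µg/L = 0.00281 mg/L.
After input B: C = (1.64·0.01587 + 0.29·0.00281) / 1.93 = 0.01391 mg/L.

0.0139 mg/L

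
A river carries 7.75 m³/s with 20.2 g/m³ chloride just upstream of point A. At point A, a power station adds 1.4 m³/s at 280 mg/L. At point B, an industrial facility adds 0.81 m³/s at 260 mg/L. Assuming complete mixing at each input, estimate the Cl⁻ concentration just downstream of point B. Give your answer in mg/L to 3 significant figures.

76.2 mg/L

After input A: C = (7.75·20.2 + 1.4·280) / 9.15 = 59.95 mg/L.
After input B: C = (9.15·59.95 + 0.81·260) / 9.96 = 76.22 mg/L.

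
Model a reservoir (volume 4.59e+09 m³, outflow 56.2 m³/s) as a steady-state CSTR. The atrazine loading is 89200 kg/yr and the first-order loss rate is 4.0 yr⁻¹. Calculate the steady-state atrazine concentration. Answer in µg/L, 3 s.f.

Outflow Q = 56.2 m³/s × 3.156e+07 s/yr = 1.774e+09 m³/yr.
Steady-state CSTR mass balance: W = Q·C + k·V·C, so C = W/(Q + kV).
Q + kV = 1.774e+09 + 4.0·4.59e+09 = 2.013e+10 m³/yr.
C = 89200/2.013e+10 = 4.43e-06 kg/m³ = 0.00443 mg/L = 4.43 µg/L.

4.43 µg/L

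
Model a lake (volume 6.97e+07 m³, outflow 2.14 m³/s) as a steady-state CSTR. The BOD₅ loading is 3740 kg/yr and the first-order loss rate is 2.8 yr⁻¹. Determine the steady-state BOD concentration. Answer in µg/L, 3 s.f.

14.2 µg/L

Outflow Q = 2.14 m³/s × 3.156e+07 s/yr = 6.753e+07 m³/yr.
Steady-state CSTR mass balance: W = Q·C + k·V·C, so C = W/(Q + kV).
Q + kV = 6.753e+07 + 2.8·6.97e+07 = 2.627e+08 m³/yr.
C = 3740/2.627e+08 = 1.424e-05 kg/m³ = 0.01424 mg/L = 14.24 µg/L.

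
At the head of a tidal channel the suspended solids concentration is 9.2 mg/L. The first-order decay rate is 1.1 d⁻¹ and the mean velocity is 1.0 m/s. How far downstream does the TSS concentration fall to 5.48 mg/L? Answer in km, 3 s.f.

40.7 km

From C = C₀·e^(−kt), t = ln(C₀/C)/k = ln(9.2/5.48)/1.1 = 0.5181/1.1 = 0.471 d.
Distance = v·t = 1.0 m/s × 4.069e+04 s = 4.069e+04 m = 40.69 km.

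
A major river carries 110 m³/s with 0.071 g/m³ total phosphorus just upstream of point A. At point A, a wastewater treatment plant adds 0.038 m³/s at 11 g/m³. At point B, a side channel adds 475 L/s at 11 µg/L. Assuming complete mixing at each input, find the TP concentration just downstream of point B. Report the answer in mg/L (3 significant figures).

0.0745 mg/L

After input A: C = (110·0.071 + 0.038·11) / 110 = 0.07477 mg/L.
475 L/s = 0.475 m³/s.
11 µg/L = 0.011 mg/L.
After input B: C = (110·0.07477 + 0.475·0.011) / 110.5 = 0.0745 mg/L.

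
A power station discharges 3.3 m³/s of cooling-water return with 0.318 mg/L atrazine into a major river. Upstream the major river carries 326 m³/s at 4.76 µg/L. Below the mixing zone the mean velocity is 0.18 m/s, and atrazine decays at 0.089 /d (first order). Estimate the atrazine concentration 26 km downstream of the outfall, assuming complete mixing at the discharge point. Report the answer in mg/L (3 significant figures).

4.76 µg/L = 0.00476 mg/L.
After complete mixing, C₀ = (3.3·0.318 + 326·0.00476) / 329.3 = 0.007899 mg/L.
Travel time t = 2.6e+04 m / 0.18 m/s = 1.444e+05 s = 1.672 d.
C = 0.007899·exp(−0.089·1.672) = 0.007899·0.8617 = 0.006807 mg/L.

0.00681 mg/L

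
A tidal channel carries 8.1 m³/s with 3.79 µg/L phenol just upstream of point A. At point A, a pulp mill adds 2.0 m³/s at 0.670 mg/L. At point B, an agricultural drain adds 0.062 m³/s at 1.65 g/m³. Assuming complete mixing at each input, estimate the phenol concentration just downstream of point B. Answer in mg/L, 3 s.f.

0.145 mg/L

3.79 µg/L = 0.00379 mg/L.
After input A: C = (8.1·0.00379 + 2·0.67) / 10.1 = 0.1357 mg/L.
After input B: C = (10.1·0.1357 + 0.062·1.65) / 10.16 = 0.145 mg/L.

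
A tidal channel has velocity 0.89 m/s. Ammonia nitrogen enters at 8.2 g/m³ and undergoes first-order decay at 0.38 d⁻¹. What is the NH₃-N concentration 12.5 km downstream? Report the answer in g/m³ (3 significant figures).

7.71 g/m³

Travel time t = 12.5 km / 0.89 m/s = 1.25e+04/0.89 = 1.404e+04 s = 0.1626 d.
First-order decay: C = 8.2·exp(−0.38·0.1626) = 8.2·0.9401 = 7.709 g/m³.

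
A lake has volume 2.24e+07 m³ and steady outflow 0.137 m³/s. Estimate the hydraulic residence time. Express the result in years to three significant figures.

Q = 0.137 m³/s × 3.156e+07 s/yr = 4.323e+06 m³/yr.
Hydraulic residence time τ = V/Q = 2.24e+07/4.323e+06 = 5.181 yr.

5.18 yr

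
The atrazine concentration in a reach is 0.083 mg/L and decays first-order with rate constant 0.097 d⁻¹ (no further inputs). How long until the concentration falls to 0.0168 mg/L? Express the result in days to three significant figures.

t = ln(C₀/C)/k = ln(0.083/0.0168)/0.097 = 1.597/0.097 = 16.47 d.

16.5 d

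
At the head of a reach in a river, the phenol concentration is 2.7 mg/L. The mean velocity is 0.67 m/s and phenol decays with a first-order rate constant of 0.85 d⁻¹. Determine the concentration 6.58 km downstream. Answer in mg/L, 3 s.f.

2.45 mg/L

Travel time t = 6.58 km / 0.67 m/s = 6580/0.67 = 9821 s = 0.1137 d.
First-order decay: C = 2.7·exp(−0.85·0.1137) = 2.7·0.9079 = 2.451 mg/L.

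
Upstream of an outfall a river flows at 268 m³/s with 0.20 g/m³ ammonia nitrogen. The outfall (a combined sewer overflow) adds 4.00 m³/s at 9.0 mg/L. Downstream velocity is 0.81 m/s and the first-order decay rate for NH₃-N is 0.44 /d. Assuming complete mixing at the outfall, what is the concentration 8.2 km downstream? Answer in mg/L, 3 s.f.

After complete mixing, C₀ = (4·9 + 268·0.2) / 272 = 0.3294 mg/L.
Travel time t = 8200 m / 0.81 m/s = 1.012e+04 s = 0.1172 d.
C = 0.3294·exp(−0.44·0.1172) = 0.3294·0.9498 = 0.3129 mg/L.

0.313 mg/L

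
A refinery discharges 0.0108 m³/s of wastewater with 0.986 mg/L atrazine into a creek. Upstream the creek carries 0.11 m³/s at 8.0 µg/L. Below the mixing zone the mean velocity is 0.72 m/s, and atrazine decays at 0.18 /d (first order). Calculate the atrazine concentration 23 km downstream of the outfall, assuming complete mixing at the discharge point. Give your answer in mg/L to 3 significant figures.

8.0 µg/L = 0.008 mg/L.
After complete mixing, C₀ = (0.0108·0.986 + 0.11·0.008) / 0.1208 = 0.09544 mg/L.
Travel time t = 2.3e+04 m / 0.72 m/s = 3.194e+04 s = 0.3697 d.
C = 0.09544·exp(−0.18·0.3697) = 0.09544·0.9356 = 0.08929 mg/L.

0.0893 mg/L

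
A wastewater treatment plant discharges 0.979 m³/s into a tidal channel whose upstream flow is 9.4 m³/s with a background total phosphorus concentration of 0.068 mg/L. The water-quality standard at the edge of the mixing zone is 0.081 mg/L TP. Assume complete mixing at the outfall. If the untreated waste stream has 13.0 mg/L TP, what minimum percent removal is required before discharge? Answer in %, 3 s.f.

98.4 %

Mass balance: 0.081·10.38 = 0.979·Cₑ + 9.4·0.068.
Cₑ = (0.8407 − 0.6392) / 0.979 = 0.2058 mg/L.
Required removal = 1 − 0.2058/13.0 = 98.42 %.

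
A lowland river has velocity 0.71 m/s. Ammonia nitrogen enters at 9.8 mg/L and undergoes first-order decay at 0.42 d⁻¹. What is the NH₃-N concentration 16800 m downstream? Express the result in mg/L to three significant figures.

Travel time t = 16800 m / 0.71 m/s = 1.68e+04/0.71 = 2.366e+04 s = 0.2739 d.
First-order decay: C = 9.8·exp(−0.42·0.2739) = 9.8·0.8913 = 8.735 mg/L.

8.74 mg/L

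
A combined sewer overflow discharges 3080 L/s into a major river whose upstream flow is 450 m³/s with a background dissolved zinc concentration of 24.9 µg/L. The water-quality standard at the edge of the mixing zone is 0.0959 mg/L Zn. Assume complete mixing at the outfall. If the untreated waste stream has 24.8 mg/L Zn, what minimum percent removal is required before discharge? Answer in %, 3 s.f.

3080 L/s = 3.08 m³/s.
24.9 µg/L = 0.0249 mg/L.
Mass balance: 0.0959·453.1 = 3.08·Cₑ + 450·0.0249.
Cₑ = (43.45 − 11.21) / 3.08 = 10.47 mg/L.
Required removal = 1 − 10.47/24.8 = 57.79 %.

57.8 %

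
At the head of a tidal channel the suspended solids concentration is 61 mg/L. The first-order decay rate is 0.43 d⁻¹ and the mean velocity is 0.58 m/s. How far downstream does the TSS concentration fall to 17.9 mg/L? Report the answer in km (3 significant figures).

From C = C₀·e^(−kt), t = ln(C₀/C)/k = ln(61/17.9)/0.43 = 1.226/0.43 = 2.851 d.
Distance = v·t = 0.58 m/s × 2.464e+05 s = 1.429e+05 m = 142.9 km.

143 km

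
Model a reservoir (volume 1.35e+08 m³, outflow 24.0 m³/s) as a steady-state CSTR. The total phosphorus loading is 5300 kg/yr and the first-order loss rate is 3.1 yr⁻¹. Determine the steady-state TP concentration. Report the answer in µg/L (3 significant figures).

Outflow Q = 24.0 m³/s × 3.156e+07 s/yr = 7.574e+08 m³/yr.
Steady-state CSTR mass balance: W = Q·C + k·V·C, so C = W/(Q + kV).
Q + kV = 7.574e+08 + 3.1·1.35e+08 = 1.176e+09 m³/yr.
C = 5300/1.176e+09 = 4.507e-06 kg/m³ = 0.004507 mg/L = 4.507 µg/L.

4.51 µg/L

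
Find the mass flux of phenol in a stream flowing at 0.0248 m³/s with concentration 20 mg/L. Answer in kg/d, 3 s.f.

Mass flux = Q·C = 0.0248 m³/s × 20 g/m³ = 0.496 g/s.
= 0.496 g/s × 86.4 = 42.85 kg/d.

42.9 kg/d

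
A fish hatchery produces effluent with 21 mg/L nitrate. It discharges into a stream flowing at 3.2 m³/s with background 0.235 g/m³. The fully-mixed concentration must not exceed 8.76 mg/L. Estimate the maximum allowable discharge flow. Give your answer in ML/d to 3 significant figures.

193 ML/d

Mass balance at complete mixing: C_std·(Q_w + Q_r) = Q_w·C_e + Q_r·C_b.
Rearranging, Q_w = Q_r·(C_std − C_b)/(C_e − C_std) = 3.2·(8.76 − 0.235) / (21 − 8.76) = 2.229 m³/s.
= 192.6 ML/d.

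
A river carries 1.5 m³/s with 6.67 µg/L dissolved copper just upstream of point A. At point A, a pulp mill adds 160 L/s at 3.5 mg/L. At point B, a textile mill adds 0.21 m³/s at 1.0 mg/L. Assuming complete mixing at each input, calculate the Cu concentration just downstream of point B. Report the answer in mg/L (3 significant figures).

6.67 µg/L = 0.00667 mg/L.
160 L/s = 0.16 m³/s.
After input A: C = (1.5·0.00667 + 0.16·3.5) / 1.66 = 0.3434 mg/L.
After input B: C = (1.66·0.3434 + 0.21·1) / 1.87 = 0.4171 mg/L.

0.417 mg/L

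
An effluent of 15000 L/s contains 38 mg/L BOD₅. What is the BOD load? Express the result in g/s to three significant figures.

15000 L/s = 15 m³/s.
Mass flux = Q·C = 15 m³/s × 38 g/m³ = 570 g/s.

570 g/s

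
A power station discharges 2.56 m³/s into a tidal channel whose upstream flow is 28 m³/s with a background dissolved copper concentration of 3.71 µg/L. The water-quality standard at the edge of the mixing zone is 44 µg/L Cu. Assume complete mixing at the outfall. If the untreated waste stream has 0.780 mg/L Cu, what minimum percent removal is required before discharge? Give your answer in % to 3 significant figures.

3.71 µg/L = 0.00371 mg/L.
44 µg/L = 0.044 mg/L.
Mass balance: 0.044·30.56 = 2.56·Cₑ + 28·0.00371.
Cₑ = (1.345 − 0.1039) / 2.56 = 0.4847 mg/L.
Required removal = 1 − 0.4847/0.780 = 37.86 %.

37.9 %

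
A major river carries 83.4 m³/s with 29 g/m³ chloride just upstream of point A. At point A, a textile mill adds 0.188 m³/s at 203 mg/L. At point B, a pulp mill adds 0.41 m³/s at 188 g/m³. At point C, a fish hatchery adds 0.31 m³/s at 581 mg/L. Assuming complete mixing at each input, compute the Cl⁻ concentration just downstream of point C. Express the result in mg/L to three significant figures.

After input A: C = (83.4·29 + 0.188·203) / 83.59 = 29.39 mg/L.
After input B: C = (83.59·29.39 + 0.41·188) / 84 = 30.17 mg/L.
After input C: C = (84·30.17 + 0.31·581) / 84.31 = 32.19 mg/L.

32.2 mg/L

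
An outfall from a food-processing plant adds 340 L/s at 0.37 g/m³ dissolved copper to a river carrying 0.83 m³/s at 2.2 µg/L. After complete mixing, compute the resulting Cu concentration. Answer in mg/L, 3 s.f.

0.109 mg/L

340 L/s = 0.34 m³/s.
2.2 µg/L = 0.0022 mg/L.
Flow-weighted mixing gives C = (0.34·0.37 + 0.83·0.0022) / (0.34 + 0.83) = 0.1276/1.17 = 0.1091 mg/L.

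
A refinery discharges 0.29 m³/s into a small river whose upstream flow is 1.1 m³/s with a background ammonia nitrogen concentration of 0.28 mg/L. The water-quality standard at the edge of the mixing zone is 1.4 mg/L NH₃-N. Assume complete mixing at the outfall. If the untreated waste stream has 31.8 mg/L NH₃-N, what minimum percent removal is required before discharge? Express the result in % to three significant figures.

82.2 %

Mass balance: 1.4·1.39 = 0.29·Cₑ + 1.1·0.28.
Cₑ = (1.946 − 0.308) / 0.29 = 5.648 mg/L.
Required removal = 1 − 5.648/31.8 = 82.24 %.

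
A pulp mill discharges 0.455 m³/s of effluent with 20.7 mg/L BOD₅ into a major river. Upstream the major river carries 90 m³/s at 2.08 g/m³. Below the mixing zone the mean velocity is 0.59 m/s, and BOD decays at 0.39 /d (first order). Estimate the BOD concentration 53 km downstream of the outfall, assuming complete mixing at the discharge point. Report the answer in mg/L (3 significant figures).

1.45 mg/L

After complete mixing, C₀ = (0.455·20.7 + 90·2.08) / 90.45 = 2.174 mg/L.
Travel time t = 5.3e+04 m / 0.59 m/s = 8.983e+04 s = 1.04 d.
C = 2.174·exp(−0.39·1.04) = 2.174·0.6667 = 1.449 mg/L.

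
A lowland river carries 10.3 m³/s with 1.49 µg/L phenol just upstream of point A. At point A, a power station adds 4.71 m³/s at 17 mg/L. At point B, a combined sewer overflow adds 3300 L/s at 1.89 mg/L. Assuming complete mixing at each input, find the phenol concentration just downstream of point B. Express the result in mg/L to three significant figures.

1.49 µg/L = 0.00149 mg/L.
After input A: C = (10.3·0.00149 + 4.71·17) / 15.01 = 5.335 mg/L.
3300 L/s = 3.3 m³/s.
After input B: C = (15.01·5.335 + 3.3·1.89) / 18.31 = 4.714 mg/L.

4.71 mg/L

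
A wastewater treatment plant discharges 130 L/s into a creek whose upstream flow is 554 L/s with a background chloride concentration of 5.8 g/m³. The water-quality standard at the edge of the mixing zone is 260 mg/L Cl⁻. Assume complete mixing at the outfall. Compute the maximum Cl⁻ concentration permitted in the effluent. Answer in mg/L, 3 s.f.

130 L/s = 0.13 m³/s.
554 L/s = 0.554 m³/s.
Mass balance: 260·0.684 = 0.13·Cₑ + 0.554·5.8.
Cₑ = (177.8 − 3.213) / 0.13 = 1343 mg/L.

1340 mg/L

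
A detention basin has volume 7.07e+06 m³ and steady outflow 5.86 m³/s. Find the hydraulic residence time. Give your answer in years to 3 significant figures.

Q = 5.86 m³/s × 3.156e+07 s/yr = 1.849e+08 m³/yr.
Hydraulic residence time τ = V/Q = 7.07e+06/1.849e+08 = 0.03823 yr.

0.0382 yr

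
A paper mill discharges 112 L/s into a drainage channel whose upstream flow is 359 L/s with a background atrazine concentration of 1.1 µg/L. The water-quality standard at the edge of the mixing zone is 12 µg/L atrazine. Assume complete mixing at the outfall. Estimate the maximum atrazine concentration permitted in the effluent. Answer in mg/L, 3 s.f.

112 L/s = 0.112 m³/s.
359 L/s = 0.359 m³/s.
1.1 µg/L = 0.0011 mg/L.
12 µg/L = 0.012 mg/L.
Mass balance: 0.012·0.471 = 0.112·Cₑ + 0.359·0.0011.
Cₑ = (0.005652 − 0.0003949) / 0.112 = 0.04694 mg/L.

0.0469 mg/L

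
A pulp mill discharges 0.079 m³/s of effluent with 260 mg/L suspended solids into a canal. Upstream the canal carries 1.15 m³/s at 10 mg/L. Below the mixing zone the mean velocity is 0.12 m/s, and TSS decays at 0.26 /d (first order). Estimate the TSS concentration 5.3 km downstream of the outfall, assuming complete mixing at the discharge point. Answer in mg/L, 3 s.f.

22.8 mg/L

After complete mixing, C₀ = (0.079·260 + 1.15·10) / 1.229 = 26.07 mg/L.
Travel time t = 5300 m / 0.12 m/s = 4.417e+04 s = 0.5112 d.
C = 26.07·exp(−0.26·0.5112) = 26.07·0.8755 = 22.83 mg/L.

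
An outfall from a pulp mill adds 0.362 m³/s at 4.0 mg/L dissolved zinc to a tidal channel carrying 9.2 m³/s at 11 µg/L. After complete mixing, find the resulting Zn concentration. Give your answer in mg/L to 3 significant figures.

11 µg/L = 0.011 mg/L.
By mass balance at complete mixing, C = (0.362·4 + 9.2·0.011) / (0.362 + 9.2) = 1.549/9.562 = 0.162 mg/L.

0.162 mg/L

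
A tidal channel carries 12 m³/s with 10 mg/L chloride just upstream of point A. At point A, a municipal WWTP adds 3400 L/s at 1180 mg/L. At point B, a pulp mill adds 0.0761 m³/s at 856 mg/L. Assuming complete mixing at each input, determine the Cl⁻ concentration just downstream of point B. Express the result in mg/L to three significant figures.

3400 L/s = 3.4 m³/s.
After input A: C = (12·10 + 3.4·1180) / 15.4 = 268.3 mg/L.
After input B: C = (15.4·268.3 + 0.0761·856) / 15.48 = 271.2 mg/L.

271 mg/L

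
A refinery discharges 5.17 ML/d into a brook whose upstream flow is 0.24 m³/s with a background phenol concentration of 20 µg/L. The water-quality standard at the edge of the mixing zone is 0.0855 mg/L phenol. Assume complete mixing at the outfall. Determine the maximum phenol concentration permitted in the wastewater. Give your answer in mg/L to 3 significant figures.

0.348 mg/L

5.17 ML/d = 0.05984 m³/s.
20 µg/L = 0.02 mg/L.
Mass balance: 0.0855·0.2998 = 0.05984·Cₑ + 0.24·0.02.
Cₑ = (0.02564 − 0.0048) / 0.05984 = 0.3482 mg/L.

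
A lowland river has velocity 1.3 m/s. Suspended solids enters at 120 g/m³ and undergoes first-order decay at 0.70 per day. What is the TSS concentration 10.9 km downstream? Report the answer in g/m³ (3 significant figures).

112 g/m³

Travel time t = 10.9 km / 1.3 m/s = 1.09e+04/1.3 = 8385 s = 0.09704 d.
First-order decay: C = 120·exp(−0.70·0.09704) = 120·0.9343 = 112.1 g/m³.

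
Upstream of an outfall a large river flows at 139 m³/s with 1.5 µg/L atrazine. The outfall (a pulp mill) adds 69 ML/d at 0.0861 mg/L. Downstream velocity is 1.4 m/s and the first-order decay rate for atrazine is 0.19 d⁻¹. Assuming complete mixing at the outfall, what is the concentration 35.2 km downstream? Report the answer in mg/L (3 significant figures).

69 ML/d = 0.7986 m³/s.
1.5 µg/L = 0.0015 mg/L.
After complete mixing, C₀ = (0.7986·0.0861 + 139·0.0015) / 139.8 = 0.001983 mg/L.
Travel time t = 3.52e+04 m / 1.4 m/s = 2.514e+04 s = 0.291 d.
C = 0.001983·exp(−0.19·0.291) = 0.001983·0.9462 = 0.001877 mg/L.

0.00188 mg/L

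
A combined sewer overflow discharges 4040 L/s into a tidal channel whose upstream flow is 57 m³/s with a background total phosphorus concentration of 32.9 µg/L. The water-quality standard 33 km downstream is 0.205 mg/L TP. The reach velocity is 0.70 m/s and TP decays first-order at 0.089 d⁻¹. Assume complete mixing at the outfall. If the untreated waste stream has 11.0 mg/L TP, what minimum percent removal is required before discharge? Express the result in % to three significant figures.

74.7 %

4040 L/s = 4.04 m³/s.
32.9 µg/L = 0.0329 mg/L.
Travel time to the compliance point: t = 3.3e+04/0.70 = 4.714e+04 s = 0.5456 d; decay factor exp(−0.089·0.5456) = 0.9526.
So the concentration just after mixing may be at most 0.205/0.9526 = 0.2152 mg/L.
Mass balance: 0.2152·61.04 = 4.04·Cₑ + 57·0.0329.
Cₑ = (13.14 − 1.875) / 4.04 = 2.787 mg/L.
Required removal = 1 − 2.787/11.0 = 74.66 %.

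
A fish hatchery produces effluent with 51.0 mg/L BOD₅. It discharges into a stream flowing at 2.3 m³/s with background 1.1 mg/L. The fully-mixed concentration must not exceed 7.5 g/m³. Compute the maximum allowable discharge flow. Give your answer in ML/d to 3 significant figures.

Mass balance at complete mixing: C_std·(Q_w + Q_r) = Q_w·C_e + Q_r·C_b.
Rearranging, Q_w = Q_r·(C_std − C_b)/(C_e − C_std) = 2.3·(7.5 − 1.1) / (51 − 7.5) = 0.3384 m³/s.
= 29.24 ML/d.

29.2 ML/d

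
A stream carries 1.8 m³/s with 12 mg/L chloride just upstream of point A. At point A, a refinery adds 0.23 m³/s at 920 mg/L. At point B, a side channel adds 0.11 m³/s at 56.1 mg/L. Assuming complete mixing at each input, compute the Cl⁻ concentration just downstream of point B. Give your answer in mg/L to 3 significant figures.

After input A: C = (1.8·12 + 0.23·920) / 2.03 = 114.9 mg/L.
After input B: C = (2.03·114.9 + 0.11·56.1) / 2.14 = 111.9 mg/L.

112 mg/L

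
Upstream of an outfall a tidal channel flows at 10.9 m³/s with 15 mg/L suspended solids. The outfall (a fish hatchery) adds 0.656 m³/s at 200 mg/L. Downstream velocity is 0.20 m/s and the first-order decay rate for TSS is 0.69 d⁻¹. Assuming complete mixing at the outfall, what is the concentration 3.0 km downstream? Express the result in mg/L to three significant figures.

After complete mixing, C₀ = (0.656·200 + 10.9·15) / 11.56 = 25.5 mg/L.
Travel time t = 3000 m / 0.20 m/s = 1.5e+04 s = 0.1736 d.
C = 25.5·exp(−0.69·0.1736) = 25.5·0.8871 = 22.62 mg/L.

22.6 mg/L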